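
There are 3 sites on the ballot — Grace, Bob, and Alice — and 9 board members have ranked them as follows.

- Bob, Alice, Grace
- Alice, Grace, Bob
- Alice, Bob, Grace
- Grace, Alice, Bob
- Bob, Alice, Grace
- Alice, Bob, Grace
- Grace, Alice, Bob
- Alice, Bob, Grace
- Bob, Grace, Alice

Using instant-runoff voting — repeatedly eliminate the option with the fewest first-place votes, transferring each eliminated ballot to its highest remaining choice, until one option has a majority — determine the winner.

Round 1: Alice 4, Bob 3, Grace 2. Grace has the fewest and is eliminated.
Round 2: Alice 6, Bob 3. Alice has a majority.

Alice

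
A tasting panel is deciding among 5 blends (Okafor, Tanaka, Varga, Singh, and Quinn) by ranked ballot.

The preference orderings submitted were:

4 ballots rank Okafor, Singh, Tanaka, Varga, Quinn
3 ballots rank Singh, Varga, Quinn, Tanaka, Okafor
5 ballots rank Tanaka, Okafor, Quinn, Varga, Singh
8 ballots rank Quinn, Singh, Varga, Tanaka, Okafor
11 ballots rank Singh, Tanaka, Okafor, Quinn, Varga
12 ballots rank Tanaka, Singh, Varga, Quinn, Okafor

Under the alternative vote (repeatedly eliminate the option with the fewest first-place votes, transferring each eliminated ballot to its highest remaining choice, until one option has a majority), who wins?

Round 1: Tanaka 17, Singh 14, Quinn 8, Okafor 4, Varga 0. Varga has the fewest and is eliminated.
Round 2: Tanaka 17, Singh 14, Quinn 8, Okafor 4. Okafor has the fewest and is eliminated.
Round 3: Singh 18, Tanaka 17, Quinn 8. Quinn has the fewest and is eliminated.
Round 4: Singh 26, Tanaka 17. Singh has a majority.

Singh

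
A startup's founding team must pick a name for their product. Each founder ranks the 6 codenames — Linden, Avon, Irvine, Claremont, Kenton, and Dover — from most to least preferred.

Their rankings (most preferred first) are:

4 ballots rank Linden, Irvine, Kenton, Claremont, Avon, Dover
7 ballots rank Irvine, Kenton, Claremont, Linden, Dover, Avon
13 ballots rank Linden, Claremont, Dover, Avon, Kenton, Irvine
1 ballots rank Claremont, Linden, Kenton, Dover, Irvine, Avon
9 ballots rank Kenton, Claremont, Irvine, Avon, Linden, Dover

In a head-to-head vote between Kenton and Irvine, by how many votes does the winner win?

12

Ballots ranking Kenton above Irvine: 13+1+9 = 23.
Ballots ranking Irvine above Kenton: 4+7 = 11.
Kenton wins 23–11, a margin of 12.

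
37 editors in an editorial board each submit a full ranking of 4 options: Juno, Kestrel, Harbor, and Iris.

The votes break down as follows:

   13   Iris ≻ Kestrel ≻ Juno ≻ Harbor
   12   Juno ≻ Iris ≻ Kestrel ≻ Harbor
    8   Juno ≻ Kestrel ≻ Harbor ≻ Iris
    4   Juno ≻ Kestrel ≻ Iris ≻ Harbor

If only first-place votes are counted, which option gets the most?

First-place vote totals:
  Juno: 24
  Kestrel: 0
  Harbor: 0
  Iris: 13
Juno has the most first-place votes.

Juno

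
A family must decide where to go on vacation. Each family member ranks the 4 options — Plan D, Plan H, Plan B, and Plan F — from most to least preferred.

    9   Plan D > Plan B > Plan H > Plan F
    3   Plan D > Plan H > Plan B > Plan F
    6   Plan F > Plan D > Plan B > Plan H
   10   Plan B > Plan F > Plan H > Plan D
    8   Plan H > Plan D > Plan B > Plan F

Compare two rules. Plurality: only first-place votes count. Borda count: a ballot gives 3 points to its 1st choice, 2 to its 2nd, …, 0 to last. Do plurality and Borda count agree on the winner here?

Plurality first-place counts: Plan D 12, Plan H 8, Plan B 10, Plan F 6 → Plan D.
Borda totals: Plan D 64, Plan H 49, Plan B 65, Plan F 38 → Plan B.
The two rules disagree: plurality picks Plan D, Borda picks Plan B.

No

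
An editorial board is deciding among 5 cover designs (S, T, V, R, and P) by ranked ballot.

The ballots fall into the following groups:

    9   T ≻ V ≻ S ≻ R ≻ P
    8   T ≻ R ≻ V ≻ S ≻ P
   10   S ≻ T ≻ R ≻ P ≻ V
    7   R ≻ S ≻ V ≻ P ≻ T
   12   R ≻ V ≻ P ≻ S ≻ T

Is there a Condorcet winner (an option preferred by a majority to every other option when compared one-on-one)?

No

Head-to-head results (46 voters total):
S vs T: S wins 29–17.
S vs V: V wins 29–17.
S vs R: R wins 27–19.
S vs P: S wins 34–12.
T vs V: T wins 27–19.
T vs R: T wins 27–19.
T vs P: T wins 27–19.
V vs R: R wins 37–9.
V vs P: V wins 36–10.
R vs P: R wins 46–0.
No candidate beats all others: S beats T beats V beats S, a majority cycle.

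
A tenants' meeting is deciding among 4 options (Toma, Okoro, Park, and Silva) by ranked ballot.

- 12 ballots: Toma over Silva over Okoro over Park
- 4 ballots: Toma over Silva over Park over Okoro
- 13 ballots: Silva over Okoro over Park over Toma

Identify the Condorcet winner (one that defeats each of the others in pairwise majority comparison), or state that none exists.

Head-to-head results (29 voters total):
Toma vs Okoro: Toma wins 16–13.
Toma vs Park: Toma wins 16–13.
Toma vs Silva: Toma wins 16–13.
Okoro vs Park: Okoro wins 25–4.
Okoro vs Silva: Silva wins 29–0.
Park vs Silva: Silva wins 29–0.
Toma beats each rival — Okoro (16–13), Park (16–13), Silva (16–13) — so Toma is the Condorcet winner.

Toma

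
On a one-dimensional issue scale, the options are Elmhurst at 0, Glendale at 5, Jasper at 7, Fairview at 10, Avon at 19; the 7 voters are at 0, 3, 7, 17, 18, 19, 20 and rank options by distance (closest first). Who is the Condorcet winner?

Avon

With single-peaked preferences on a line, the Condorcet winner is the candidate closest to the median voter.
The median voter (position 17) is closest to Avon at 19.
Check: Avon vs Glendale — voters closer to Avon: 4 of 7.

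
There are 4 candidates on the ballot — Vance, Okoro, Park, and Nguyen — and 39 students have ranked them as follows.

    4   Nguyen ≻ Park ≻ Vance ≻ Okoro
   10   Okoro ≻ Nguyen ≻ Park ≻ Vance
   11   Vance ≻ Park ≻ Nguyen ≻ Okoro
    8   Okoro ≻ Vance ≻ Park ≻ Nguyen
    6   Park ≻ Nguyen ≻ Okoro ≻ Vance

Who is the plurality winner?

First-place vote totals:
  Vance: 11
  Okoro: 18
  Park: 6
  Nguyen: 4
Okoro has the most first-place votes.

Okoro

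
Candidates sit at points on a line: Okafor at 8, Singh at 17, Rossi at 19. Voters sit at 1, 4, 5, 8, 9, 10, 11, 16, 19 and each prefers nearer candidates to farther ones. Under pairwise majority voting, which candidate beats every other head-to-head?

Okafor

With single-peaked preferences on a line, the Condorcet winner is the candidate closest to the median voter.
The median voter (position 9) is closest to Okafor at 8.
Check: Okafor vs Rossi — voters closer to Okafor: 7 of 9.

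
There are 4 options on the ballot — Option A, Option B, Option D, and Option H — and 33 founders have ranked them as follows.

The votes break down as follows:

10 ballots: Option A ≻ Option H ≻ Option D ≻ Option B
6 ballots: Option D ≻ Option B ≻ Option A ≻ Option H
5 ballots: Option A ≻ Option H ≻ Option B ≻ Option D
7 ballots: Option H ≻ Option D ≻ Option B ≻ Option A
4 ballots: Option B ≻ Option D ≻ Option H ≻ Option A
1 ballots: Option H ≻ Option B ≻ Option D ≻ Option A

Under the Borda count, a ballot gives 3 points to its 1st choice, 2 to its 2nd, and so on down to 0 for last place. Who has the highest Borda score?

Borda scores:
  Option A: 10·3 + 6·1 + 5·3 + 7·0 + 4·0 + 0 = 51
  Option B: 10·0 + 6·2 + 5·1 + 7·1 + 4·3 + 2 = 38
  Option D: 10·1 + 6·3 + 5·0 + 7·2 + 4·2 + 1 = 51
  Option H: 10·2 + 6·0 + 5·2 + 7·3 + 4·1 + 3 = 58
Option H has the highest total.

Option H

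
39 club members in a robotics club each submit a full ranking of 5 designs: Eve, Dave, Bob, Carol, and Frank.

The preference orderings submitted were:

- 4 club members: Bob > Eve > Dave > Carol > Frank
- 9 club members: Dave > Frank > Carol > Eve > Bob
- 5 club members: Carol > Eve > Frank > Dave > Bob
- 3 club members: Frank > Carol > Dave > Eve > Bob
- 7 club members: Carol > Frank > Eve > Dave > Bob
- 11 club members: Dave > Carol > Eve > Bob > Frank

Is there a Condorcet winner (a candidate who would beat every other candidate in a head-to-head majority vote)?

Head-to-head results (39 voters total):
Eve vs Dave: Dave wins 23–16.
Eve vs Bob: Eve wins 35–4.
Eve vs Carol: Carol wins 35–4.
Eve vs Frank: Eve wins 20–19.
Dave vs Bob: Dave wins 35–4.
Dave vs Carol: Dave wins 24–15.
Dave vs Frank: Dave wins 24–15.
Bob vs Carol: Carol wins 35–4.
Bob vs Frank: Frank wins 24–15.
Carol vs Frank: Carol wins 27–12.
Dave beats each rival — Eve (23–16), Bob (35–4), Carol (24–15), Frank (24–15) — so Dave is the Condorcet winner.

Yes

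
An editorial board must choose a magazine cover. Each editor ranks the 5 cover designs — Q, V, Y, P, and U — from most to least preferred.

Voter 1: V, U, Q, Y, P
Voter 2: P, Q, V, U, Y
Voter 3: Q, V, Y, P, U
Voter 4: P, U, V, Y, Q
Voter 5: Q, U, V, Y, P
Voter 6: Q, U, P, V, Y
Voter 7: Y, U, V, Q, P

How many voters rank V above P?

Ballots ranking V above P: 4.
Ballots ranking P above V: 3.
So 4 of 7 voters prefer V to P.

4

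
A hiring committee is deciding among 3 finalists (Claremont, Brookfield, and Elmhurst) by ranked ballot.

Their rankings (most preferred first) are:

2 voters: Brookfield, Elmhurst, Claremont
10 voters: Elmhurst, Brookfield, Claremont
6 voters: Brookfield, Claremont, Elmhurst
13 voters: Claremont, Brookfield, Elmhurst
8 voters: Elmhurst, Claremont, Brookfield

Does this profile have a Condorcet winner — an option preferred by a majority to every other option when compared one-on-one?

Head-to-head results (39 voters total):
Claremont vs Brookfield: Claremont wins 21–18.
Claremont vs Elmhurst: Elmhurst wins 20–19.
Brookfield vs Elmhurst: Brookfield wins 21–18.
No candidate beats all others: Claremont beats Brookfield beats Elmhurst beats Claremont, a majority cycle.

No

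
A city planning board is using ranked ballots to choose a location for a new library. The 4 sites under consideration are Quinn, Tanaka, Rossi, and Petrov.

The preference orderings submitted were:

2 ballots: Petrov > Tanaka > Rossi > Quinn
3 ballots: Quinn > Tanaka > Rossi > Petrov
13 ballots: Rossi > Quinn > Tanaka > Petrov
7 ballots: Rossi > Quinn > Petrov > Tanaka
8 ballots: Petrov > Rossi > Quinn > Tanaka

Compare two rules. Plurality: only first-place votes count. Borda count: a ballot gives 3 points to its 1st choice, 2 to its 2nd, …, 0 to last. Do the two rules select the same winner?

Yes

Plurality first-place counts: Quinn 3, Tanaka 0, Rossi 20, Petrov 10 → Rossi.
Borda totals: Quinn 57, Tanaka 23, Rossi 81, Petrov 37 → Rossi.
The two rules agree on Rossi.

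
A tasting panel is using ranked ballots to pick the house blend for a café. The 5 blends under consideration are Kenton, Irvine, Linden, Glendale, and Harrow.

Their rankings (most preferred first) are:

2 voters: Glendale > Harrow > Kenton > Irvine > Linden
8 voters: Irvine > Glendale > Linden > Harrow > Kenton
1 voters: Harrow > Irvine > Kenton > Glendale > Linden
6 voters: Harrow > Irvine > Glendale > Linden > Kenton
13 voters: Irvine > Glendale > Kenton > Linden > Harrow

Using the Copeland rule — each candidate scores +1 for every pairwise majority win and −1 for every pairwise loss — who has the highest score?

Pairwise results:
  Kenton vs Irvine: Irvine wins 28–2.
  Kenton vs Linden: Kenton wins 16–14.
  Kenton vs Glendale: Glendale wins 29–1.
  Kenton vs Harrow: Harrow wins 17–13.
  Irvine vs Linden: Irvine wins 30–0.
  Irvine vs Glendale: Irvine wins 28–2.
  Irvine vs Harrow: Irvine wins 21–9.
  Linden vs Glendale: Glendale wins 30–0.
  Linden vs Harrow: Linden wins 21–9.
  Glendale vs Harrow: Glendale wins 23–7.
Copeland scores (wins − losses):
  Kenton: 1 − 3 = -2
  Irvine: 4 − 0 = 4
  Linden: 1 − 3 = -2
  Glendale: 3 − 1 = 2
  Harrow: 1 − 3 = -2
Irvine has the best Copeland score.

Irvine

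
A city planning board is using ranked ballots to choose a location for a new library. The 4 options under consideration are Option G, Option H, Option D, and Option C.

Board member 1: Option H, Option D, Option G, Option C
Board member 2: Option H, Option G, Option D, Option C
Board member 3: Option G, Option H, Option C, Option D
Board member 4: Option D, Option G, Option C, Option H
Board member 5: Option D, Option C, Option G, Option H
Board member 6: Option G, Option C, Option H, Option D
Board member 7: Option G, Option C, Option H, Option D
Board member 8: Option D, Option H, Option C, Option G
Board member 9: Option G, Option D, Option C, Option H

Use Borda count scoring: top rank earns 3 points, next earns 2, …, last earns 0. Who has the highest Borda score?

Borda scores:
  Option G: 1 + 2 + 3 + 2 + 1 + 3 + 3 + 0 + 3 = 18
  Option H: 3 + 3 + 2 + 0 + 0 + 1 + 1 + 2 + 0 = 12
  Option D: 2 + 1 + 0 + 3 + 3 + 0 + 0 + 3 + 2 = 14
  Option C: 0 + 0 + 1 + 1 + 2 + 2 + 2 + 1 + 1 = 10
Option G has the highest total.

Option G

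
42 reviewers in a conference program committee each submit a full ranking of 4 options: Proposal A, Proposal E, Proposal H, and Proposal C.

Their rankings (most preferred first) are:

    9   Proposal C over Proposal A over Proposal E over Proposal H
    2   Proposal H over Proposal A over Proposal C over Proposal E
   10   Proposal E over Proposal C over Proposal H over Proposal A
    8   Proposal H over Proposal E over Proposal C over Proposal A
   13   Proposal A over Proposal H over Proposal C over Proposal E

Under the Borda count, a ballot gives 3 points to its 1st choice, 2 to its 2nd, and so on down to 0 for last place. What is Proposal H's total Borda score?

66

Borda scores:
  Proposal A: 9·2 + 2·2 + 10·0 + 8·0 + 13·3 = 61
  Proposal E: 9·1 + 2·0 + 10·3 + 8·2 + 13·0 = 55
  Proposal H: 9·0 + 2·3 + 10·1 + 8·3 + 13·2 = 66
  Proposal C: 9·3 + 2·1 + 10·2 + 8·1 + 13·1 = 70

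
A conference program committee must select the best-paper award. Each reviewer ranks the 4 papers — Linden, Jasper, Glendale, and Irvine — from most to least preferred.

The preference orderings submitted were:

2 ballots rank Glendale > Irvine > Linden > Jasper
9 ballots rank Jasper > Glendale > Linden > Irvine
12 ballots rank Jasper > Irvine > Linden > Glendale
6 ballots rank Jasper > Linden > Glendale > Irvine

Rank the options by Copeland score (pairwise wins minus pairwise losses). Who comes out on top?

Pairwise results:
  Linden vs Jasper: Jasper wins 27–2.
  Linden vs Glendale: Linden wins 18–11.
  Linden vs Irvine: Linden wins 15–14.
  Jasper vs Glendale: Jasper wins 27–2.
  Jasper vs Irvine: Jasper wins 27–2.
  Glendale vs Irvine: Glendale wins 17–12.
Copeland scores (wins − losses):
  Linden: 2 − 1 = 1
  Jasper: 3 − 0 = 3
  Glendale: 1 − 2 = -1
  Irvine: 0 − 3 = -3
Jasper has the best Copeland score.

Jasper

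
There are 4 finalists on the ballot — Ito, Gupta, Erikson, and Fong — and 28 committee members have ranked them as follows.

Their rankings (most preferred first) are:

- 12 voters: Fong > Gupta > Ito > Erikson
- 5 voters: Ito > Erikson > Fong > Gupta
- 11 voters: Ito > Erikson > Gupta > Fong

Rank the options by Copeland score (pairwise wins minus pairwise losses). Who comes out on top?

Ito

Pairwise results:
  Ito vs Gupta: Ito wins 16–12.
  Ito vs Erikson: Ito wins 28–0.
  Ito vs Fong: Ito wins 16–12.
  Gupta vs Erikson: Erikson wins 16–12.
  Gupta vs Fong: Fong wins 17–11.
  Erikson vs Fong: Erikson wins 16–12.
Copeland scores (wins − losses):
  Ito: 3 − 0 = 3
  Gupta: 0 − 3 = -3
  Erikson: 2 − 1 = 1
  Fong: 1 − 2 = -1
Ito has the best Copeland score.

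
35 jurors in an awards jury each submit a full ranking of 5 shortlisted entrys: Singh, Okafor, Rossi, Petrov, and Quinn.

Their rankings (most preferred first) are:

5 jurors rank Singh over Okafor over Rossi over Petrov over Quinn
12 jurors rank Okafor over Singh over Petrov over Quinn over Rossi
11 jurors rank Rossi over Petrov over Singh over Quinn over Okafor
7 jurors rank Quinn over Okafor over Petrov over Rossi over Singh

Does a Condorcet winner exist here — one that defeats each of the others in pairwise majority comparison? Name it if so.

No Condorcet winner

Head-to-head results (35 voters total):
Singh vs Okafor: Okafor wins 19–16.
Singh vs Rossi: Rossi wins 18–17.
Singh vs Petrov: Petrov wins 18–17.
Singh vs Quinn: Singh wins 28–7.
Okafor vs Rossi: Okafor wins 24–11.
Okafor vs Petrov: Okafor wins 24–11.
Okafor vs Quinn: Quinn wins 18–17.
Rossi vs Petrov: Petrov wins 19–16.
Rossi vs Quinn: Quinn wins 19–16.
Petrov vs Quinn: Petrov wins 28–7.
No candidate beats all others: Singh beats Quinn beats Okafor beats Singh, a majority cycle.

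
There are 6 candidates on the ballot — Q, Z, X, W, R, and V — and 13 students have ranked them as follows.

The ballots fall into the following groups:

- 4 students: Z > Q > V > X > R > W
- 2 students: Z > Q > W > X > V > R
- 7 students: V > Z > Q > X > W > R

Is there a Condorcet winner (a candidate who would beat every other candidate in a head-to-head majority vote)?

Yes

Head-to-head results (13 voters total):
Q vs Z: Z wins 13–0.
Q vs X: Q wins 13–0.
Q vs W: Q wins 13–0.
Q vs R: Q wins 13–0.
Q vs V: V wins 7–6.
Z vs X: Z wins 13–0.
Z vs W: Z wins 13–0.
Z vs R: Z wins 13–0.
Z vs V: V wins 7–6.
X vs W: X wins 11–2.
X vs R: X wins 13–0.
X vs V: V wins 11–2.
W vs R: W wins 9–4.
W vs V: V wins 11–2.
R vs V: V wins 13–0.
V beats each rival — Q (7–6), Z (7–6), X (11–2), W (11–2), R (13–0) — so V is the Condorcet winner.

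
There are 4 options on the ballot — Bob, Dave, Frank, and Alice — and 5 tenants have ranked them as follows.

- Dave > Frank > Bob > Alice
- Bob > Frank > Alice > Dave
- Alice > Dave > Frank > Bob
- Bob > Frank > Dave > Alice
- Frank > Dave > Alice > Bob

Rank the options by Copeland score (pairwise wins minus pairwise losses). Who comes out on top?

Frank

Pairwise results:
  Bob vs Dave: Dave wins 3–2.
  Bob vs Frank: Frank wins 3–2.
  Bob vs Alice: Bob wins 3–2.
  Dave vs Frank: Frank wins 3–2.
  Dave vs Alice: Dave wins 3–2.
  Frank vs Alice: Frank wins 4–1.
Copeland scores (wins − losses):
  Bob: 1 − 2 = -1
  Dave: 2 − 1 = 1
  Frank: 3 − 0 = 3
  Alice: 0 − 3 = -3
Frank has the best Copeland score.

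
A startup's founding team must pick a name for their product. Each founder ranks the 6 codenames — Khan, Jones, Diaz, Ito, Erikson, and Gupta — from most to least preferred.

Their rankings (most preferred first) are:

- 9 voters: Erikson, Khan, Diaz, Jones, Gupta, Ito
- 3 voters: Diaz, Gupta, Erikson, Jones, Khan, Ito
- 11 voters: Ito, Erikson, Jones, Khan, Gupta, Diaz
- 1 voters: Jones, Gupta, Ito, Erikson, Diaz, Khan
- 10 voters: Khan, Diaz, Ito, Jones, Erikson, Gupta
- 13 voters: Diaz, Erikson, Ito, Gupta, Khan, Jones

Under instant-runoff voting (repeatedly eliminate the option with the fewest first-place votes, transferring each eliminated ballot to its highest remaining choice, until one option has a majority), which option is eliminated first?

Round 1: Diaz 16, Ito 11, Khan 10, Erikson 9, Jones 1, Gupta 0. Gupta has the fewest and is eliminated.
Round 2: Diaz 16, Ito 11, Khan 10, Erikson 9, Jones 1. Jones has the fewest and is eliminated.
Round 3: Diaz 16, Ito 12, Khan 10, Erikson 9. Erikson has the fewest and is eliminated.
Round 4: Khan 19, Diaz 16, Ito 12. Ito has the fewest and is eliminated.
Round 5: Khan 30, Diaz 17. Khan has a majority.

Gupta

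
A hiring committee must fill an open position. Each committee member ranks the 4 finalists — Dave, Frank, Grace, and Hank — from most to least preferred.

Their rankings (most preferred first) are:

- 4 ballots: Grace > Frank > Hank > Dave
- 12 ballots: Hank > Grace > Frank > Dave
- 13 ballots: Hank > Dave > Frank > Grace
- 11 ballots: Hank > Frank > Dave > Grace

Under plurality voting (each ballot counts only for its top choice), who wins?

First-place vote totals:
  Dave: 0
  Frank: 0
  Grace: 4
  Hank: 36
Hank has the most first-place votes.

Hank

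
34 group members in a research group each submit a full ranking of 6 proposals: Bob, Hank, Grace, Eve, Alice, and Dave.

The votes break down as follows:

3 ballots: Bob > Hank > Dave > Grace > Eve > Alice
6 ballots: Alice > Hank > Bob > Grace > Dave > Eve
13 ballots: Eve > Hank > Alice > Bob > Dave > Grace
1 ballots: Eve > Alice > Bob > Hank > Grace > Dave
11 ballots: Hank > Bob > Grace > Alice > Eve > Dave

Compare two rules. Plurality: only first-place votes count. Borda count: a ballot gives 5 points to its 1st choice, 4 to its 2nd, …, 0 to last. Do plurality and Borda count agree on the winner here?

Plurality first-place counts: Bob 3, Hank 11, Grace 0, Eve 14, Alice 6, Dave 0 → Eve.
Borda totals: Bob 106, Hank 145, Grace 52, Eve 84, Alice 95, Dave 28 → Hank.
The two rules disagree: plurality picks Eve, Borda picks Hank.

No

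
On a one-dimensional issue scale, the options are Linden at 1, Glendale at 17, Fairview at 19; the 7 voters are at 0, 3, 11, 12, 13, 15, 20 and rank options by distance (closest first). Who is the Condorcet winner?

With single-peaked preferences on a line, the Condorcet winner is the candidate closest to the median voter.
The median voter (position 12) is closest to Glendale at 17.
Check: Glendale vs Linden — voters closer to Glendale: 5 of 7.

Glendale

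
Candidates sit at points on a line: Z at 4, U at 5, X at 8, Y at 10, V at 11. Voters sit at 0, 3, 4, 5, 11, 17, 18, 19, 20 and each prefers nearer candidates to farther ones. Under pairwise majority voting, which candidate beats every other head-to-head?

V

With single-peaked preferences on a line, the Condorcet winner is the candidate closest to the median voter.
The median voter (position 11) is closest to V at 11.
Check: V vs Z — voters closer to V: 5 of 9.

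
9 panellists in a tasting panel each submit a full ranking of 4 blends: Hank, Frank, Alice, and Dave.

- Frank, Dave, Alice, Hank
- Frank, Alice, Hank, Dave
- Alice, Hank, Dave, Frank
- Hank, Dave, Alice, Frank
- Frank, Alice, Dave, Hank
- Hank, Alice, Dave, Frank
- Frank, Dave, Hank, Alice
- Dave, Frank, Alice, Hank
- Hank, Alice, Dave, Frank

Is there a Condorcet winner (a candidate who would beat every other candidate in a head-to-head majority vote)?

Head-to-head results (9 voters total):
Hank vs Frank: Frank wins 5–4.
Hank vs Alice: Alice wins 5–4.
Hank vs Dave: Hank wins 5–4.
Frank vs Alice: Frank wins 5–4.
Frank vs Dave: Dave wins 5–4.
Alice vs Dave: Alice wins 5–4.
No candidate beats all others: Hank beats Dave beats Frank beats Hank, a majority cycle.

No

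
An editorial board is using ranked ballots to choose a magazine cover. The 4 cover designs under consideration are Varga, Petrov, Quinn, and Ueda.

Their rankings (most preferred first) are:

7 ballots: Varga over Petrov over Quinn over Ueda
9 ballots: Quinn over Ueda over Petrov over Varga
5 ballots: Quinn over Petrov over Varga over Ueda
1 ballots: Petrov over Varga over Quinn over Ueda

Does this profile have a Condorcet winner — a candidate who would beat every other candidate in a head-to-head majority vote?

Head-to-head results (22 voters total):
Varga vs Petrov: Petrov wins 15–7.
Varga vs Quinn: Quinn wins 14–8.
Varga vs Ueda: Varga wins 13–9.
Petrov vs Quinn: Quinn wins 14–8.
Petrov vs Ueda: Petrov wins 13–9.
Quinn vs Ueda: Quinn wins 22–0.
Quinn beats each rival — Varga (14–8), Petrov (14–8), Ueda (22–0) — so Quinn is the Condorcet winner.

Yes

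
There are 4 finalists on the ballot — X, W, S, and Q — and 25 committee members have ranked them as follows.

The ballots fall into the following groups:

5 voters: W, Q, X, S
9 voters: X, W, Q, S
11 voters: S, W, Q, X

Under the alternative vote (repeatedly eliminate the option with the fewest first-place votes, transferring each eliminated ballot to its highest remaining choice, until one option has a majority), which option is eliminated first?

Round 1: S 11, X 9, W 5, Q 0. Q has the fewest and is eliminated.
Round 2: S 11, X 9, W 5. W has the fewest and is eliminated.
Round 3: X 14, S 11. X has a majority.

Q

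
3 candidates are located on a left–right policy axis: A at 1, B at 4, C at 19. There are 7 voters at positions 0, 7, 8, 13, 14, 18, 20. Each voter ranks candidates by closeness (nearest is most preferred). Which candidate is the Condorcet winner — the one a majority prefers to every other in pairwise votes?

With single-peaked preferences on a line, the Condorcet winner is the candidate closest to the median voter.
The median voter (position 13) is closest to C at 19.
Check: C vs B — voters closer to C: 4 of 7.

C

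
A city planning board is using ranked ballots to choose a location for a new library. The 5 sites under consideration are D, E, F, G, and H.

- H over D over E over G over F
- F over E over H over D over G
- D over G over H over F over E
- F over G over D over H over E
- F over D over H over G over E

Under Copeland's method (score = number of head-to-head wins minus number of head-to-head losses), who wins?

F

Pairwise results:
  D vs E: D wins 4–1.
  D vs F: F wins 3–2.
  D vs G: D wins 4–1.
  D vs H: D wins 3–2.
  E vs F: F wins 4–1.
  E vs G: G wins 3–2.
  E vs H: H wins 4–1.
  F vs G: F wins 3–2.
  F vs H: F wins 3–2.
  G vs H: H wins 3–2.
Copeland scores (wins − losses):
  D: 3 − 1 = 2
  E: 0 − 4 = -4
  F: 4 − 0 = 4
  G: 1 − 3 = -2
  H: 2 − 2 = 0
F has the best Copeland score.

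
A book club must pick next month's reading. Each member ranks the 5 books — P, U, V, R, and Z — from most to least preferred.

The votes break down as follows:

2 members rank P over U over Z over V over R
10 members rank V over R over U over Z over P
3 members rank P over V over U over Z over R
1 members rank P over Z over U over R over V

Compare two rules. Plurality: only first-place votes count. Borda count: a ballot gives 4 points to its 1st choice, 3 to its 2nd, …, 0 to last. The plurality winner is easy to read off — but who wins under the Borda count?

Plurality first-place counts: P 6, U 0, V 10, R 0, Z 0 → V.
Borda totals: P 24, U 34, V 51, R 31, Z 20 → V.

V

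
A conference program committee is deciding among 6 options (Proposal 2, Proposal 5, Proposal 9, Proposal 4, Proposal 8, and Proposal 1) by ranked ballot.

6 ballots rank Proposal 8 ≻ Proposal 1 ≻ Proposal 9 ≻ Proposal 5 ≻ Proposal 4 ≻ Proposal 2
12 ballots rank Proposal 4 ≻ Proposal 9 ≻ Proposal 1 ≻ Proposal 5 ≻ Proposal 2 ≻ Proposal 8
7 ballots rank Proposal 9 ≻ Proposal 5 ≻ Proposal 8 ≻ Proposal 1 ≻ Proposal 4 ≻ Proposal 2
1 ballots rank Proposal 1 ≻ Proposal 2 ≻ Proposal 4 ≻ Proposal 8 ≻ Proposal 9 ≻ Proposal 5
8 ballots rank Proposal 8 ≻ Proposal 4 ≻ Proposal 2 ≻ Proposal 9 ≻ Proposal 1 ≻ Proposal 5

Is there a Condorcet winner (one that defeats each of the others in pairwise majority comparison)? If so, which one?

There is no Condorcet winner

Head-to-head results (34 voters total):
Proposal 2 vs Proposal 5: Proposal 5 wins 25–9.
Proposal 2 vs Proposal 9: Proposal 9 wins 25–9.
Proposal 2 vs Proposal 4: Proposal 4 wins 33–1.
Proposal 2 vs Proposal 8: Proposal 8 wins 21–13.
Proposal 2 vs Proposal 1: Proposal 1 wins 26–8.
Proposal 5 vs Proposal 9: Proposal 9 wins 34–0.
Proposal 5 vs Proposal 4: Proposal 4 wins 21–13.
Proposal 5 vs Proposal 8: Proposal 5 wins 19–15.
Proposal 5 vs Proposal 1: Proposal 1 wins 27–7.
Proposal 9 vs Proposal 4: Proposal 4 wins 21–13.
Proposal 9 vs Proposal 8: Proposal 9 wins 19–15.
Proposal 9 vs Proposal 1: Proposal 9 wins 27–7.
Proposal 4 vs Proposal 8: Proposal 8 wins 21–13.
Proposal 4 vs Proposal 1: Proposal 4 wins 20–14.
Proposal 8 vs Proposal 1: Proposal 8 wins 21–13.
No candidate beats all others: Proposal 5 beats Proposal 8 beats Proposal 4 beats Proposal 5, a majority cycle.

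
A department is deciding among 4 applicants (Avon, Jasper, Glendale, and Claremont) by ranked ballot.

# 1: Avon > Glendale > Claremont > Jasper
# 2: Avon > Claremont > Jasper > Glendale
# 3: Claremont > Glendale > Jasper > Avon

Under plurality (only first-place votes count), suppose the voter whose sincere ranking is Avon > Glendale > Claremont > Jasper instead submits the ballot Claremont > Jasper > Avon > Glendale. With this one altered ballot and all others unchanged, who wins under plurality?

First-place totals with the altered ballot: Avon 1, Jasper 0, Glendale 0, Claremont 2.
The switch changes the winner from Avon to Claremont.

Claremont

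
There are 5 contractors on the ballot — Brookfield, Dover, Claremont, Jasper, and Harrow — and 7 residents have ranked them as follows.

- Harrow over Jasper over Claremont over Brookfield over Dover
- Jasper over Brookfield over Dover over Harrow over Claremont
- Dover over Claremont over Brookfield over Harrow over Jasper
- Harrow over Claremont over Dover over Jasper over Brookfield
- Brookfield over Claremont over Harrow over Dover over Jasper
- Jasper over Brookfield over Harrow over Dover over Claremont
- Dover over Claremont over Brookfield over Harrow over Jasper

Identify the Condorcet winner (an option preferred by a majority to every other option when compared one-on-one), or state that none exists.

Head-to-head results (7 voters total):
Brookfield vs Dover: Brookfield wins 4–3.
Brookfield vs Claremont: Claremont wins 4–3.
Brookfield vs Jasper: Jasper wins 4–3.
Brookfield vs Harrow: Brookfield wins 5–2.
Dover vs Claremont: Dover wins 4–3.
Dover vs Jasper: Dover wins 4–3.
Dover vs Harrow: Harrow wins 4–3.
Claremont vs Jasper: Claremont wins 4–3.
Claremont vs Harrow: Harrow wins 4–3.
Jasper vs Harrow: Harrow wins 5–2.
No candidate beats all others: Brookfield beats Dover beats Claremont beats Brookfield, a majority cycle.

There is no Condorcet winner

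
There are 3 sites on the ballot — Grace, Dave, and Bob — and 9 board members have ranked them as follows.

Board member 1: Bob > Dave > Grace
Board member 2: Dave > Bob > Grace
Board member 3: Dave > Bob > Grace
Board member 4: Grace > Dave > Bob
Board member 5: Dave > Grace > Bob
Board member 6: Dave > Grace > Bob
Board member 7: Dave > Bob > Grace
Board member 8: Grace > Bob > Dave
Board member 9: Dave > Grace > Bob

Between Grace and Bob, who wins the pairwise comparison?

Grace

Ballots ranking Grace above Bob: 5.
Ballots ranking Bob above Grace: 4.
Grace wins the head-to-head, 5–4.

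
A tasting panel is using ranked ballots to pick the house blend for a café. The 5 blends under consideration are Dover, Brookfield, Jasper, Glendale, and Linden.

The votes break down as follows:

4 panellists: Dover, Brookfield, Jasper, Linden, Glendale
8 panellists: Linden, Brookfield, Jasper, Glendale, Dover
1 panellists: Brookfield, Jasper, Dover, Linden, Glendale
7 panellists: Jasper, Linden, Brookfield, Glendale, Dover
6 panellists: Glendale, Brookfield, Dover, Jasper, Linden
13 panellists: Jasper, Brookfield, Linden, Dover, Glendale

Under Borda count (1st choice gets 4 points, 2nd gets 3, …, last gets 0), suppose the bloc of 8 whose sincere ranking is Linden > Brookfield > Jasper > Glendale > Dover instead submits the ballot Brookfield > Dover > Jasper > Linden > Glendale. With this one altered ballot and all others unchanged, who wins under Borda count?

Brookfield

Borda totals with the altered ballot: Dover 67, Brookfield 119, Jasper 113, Glendale 31, Linden 60.
The switch changes the winner from Jasper to Brookfield.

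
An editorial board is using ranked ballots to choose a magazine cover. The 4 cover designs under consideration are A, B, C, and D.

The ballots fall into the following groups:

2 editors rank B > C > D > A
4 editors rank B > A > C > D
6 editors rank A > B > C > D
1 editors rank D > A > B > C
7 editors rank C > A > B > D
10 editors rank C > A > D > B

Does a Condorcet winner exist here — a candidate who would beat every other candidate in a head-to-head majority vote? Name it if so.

Head-to-head results (30 voters total):
A vs B: A wins 24–6.
A vs C: C wins 19–11.
A vs D: A wins 27–3.
B vs C: C wins 17–13.
B vs D: B wins 19–11.
C vs D: C wins 29–1.
C beats each rival — A (19–11), B (17–13), D (29–1) — so C is the Condorcet winner.

C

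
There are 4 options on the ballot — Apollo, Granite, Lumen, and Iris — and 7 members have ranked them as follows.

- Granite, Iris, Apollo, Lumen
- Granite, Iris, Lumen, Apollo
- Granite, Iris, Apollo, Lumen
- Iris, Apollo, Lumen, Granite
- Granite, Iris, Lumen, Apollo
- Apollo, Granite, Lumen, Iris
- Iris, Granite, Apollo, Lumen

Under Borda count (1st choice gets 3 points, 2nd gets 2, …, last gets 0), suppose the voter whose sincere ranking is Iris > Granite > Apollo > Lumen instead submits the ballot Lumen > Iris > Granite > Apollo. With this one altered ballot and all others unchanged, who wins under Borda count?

Borda totals with the altered ballot: Apollo 7, Granite 15, Lumen 7, Iris 13.
The winner is unchanged: still Granite.

Granite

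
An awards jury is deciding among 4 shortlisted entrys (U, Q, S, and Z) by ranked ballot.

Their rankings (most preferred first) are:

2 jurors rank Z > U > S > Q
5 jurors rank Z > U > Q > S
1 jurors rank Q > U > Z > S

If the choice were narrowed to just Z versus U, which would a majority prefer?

Ballots ranking Z above U: 2+5 = 7.
Ballots ranking U above Z: 1.
Z wins the head-to-head, 7–1.

Z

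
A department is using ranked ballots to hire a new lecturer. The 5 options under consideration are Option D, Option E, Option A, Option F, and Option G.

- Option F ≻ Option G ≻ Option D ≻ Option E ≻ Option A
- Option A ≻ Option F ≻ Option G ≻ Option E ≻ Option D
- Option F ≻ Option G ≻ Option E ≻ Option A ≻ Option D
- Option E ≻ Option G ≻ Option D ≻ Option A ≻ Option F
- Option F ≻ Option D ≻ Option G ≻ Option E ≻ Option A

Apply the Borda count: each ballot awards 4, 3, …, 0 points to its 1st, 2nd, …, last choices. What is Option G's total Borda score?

13

Borda scores:
  Option D: 2 + 0 + 0 + 2 + 3 = 7
  Option E: 1 + 1 + 2 + 4 + 1 = 9
  Option A: 0 + 4 + 1 + 1 + 0 = 6
  Option F: 4 + 3 + 4 + 0 + 4 = 15
  Option G: 3 + 2 + 3 + 3 + 2 = 13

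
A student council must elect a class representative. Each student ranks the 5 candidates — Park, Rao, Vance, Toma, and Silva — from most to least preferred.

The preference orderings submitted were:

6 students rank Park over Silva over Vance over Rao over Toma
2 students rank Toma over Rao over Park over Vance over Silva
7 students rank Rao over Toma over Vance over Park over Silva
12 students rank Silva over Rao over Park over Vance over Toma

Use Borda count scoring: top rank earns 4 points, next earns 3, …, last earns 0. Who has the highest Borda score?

Borda scores:
  Park: 6·4 + 2·2 + 7·1 + 12·2 = 59
  Rao: 6·1 + 2·3 + 7·4 + 12·3 = 76
  Vance: 6·2 + 2·1 + 7·2 + 12·1 = 40
  Toma: 6·0 + 2·4 + 7·3 + 12·0 = 29
  Silva: 6·3 + 2·0 + 7·0 + 12·4 = 66
Rao has the highest total.

Rao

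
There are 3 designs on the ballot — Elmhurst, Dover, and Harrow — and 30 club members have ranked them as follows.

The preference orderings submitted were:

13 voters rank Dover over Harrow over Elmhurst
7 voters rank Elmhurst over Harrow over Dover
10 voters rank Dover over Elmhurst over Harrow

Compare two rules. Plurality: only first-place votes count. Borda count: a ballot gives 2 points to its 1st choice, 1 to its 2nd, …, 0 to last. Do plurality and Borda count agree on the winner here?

Yes

Plurality first-place counts: Elmhurst 7, Dover 23, Harrow 0 → Dover.
Borda totals: Elmhurst 24, Dover 46, Harrow 20 → Dover.
The two rules agree on Dover.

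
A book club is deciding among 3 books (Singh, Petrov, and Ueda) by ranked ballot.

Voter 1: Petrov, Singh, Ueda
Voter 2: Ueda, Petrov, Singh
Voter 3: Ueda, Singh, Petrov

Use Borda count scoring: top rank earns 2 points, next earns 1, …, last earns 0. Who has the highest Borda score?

Borda scores:
  Singh: 1 + 0 + 1 = 2
  Petrov: 2 + 1 + 0 = 3
  Ueda: 0 + 2 + 2 = 4
Ueda has the highest total.

Ueda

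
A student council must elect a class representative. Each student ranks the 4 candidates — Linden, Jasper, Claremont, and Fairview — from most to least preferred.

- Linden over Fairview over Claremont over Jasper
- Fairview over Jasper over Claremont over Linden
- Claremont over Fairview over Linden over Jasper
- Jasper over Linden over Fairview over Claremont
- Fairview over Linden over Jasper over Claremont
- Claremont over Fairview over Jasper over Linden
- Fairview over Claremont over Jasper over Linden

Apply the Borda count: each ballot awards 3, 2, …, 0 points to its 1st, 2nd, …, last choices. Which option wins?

Borda scores:
  Linden: 3 + 0 + 1 + 2 + 2 + 0 + 0 = 8
  Jasper: 0 + 2 + 0 + 3 + 1 + 1 + 1 = 8
  Claremont: 1 + 1 + 3 + 0 + 0 + 3 + 2 = 10
  Fairview: 2 + 3 + 2 + 1 + 3 + 2 + 3 = 16
Fairview has the highest total.

Fairview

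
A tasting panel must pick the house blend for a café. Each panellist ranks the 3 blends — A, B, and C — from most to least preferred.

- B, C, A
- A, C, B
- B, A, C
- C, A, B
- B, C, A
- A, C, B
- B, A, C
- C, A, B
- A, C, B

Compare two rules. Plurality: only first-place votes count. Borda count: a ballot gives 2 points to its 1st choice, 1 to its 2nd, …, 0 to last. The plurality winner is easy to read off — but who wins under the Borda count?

Plurality first-place counts: A 3, B 4, C 2 → B.
Borda totals: A 10, B 8, C 9 → A.

A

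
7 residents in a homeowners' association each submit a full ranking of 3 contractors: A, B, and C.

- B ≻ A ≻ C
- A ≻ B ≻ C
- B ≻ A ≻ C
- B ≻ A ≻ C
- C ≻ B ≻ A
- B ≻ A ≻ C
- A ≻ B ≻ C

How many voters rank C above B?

1

Ballots ranking C above B: 1.
Ballots ranking B above C: 6.
So 1 of 7 voters prefer C to B.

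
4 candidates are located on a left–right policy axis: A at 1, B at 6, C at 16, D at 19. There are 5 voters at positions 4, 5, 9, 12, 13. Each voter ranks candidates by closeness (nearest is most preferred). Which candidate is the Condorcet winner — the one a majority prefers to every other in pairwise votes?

B

With single-peaked preferences on a line, the Condorcet winner is the candidate closest to the median voter.
The median voter (position 9) is closest to B at 6.
Check: B vs A — voters closer to B: 5 of 5.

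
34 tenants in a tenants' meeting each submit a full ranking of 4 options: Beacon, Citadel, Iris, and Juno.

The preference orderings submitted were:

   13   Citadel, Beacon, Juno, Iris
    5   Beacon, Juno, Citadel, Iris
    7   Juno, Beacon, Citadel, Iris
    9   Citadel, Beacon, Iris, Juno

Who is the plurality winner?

First-place vote totals:
  Beacon: 5
  Citadel: 22
  Iris: 0
  Juno: 7
Citadel has the most first-place votes.

Citadel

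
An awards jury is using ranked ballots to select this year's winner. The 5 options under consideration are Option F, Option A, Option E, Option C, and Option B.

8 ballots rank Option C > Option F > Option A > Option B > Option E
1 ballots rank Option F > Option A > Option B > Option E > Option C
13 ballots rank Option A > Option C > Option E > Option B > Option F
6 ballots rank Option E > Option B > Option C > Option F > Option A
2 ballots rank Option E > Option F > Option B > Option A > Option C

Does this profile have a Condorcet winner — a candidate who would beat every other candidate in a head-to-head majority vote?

Head-to-head results (30 voters total):
Option F vs Option A: Option F wins 17–13.
Option F vs Option E: Option E wins 21–9.
Option F vs Option C: Option C wins 27–3.
Option F vs Option B: Option B wins 19–11.
Option A vs Option E: Option A wins 22–8.
Option A vs Option C: Option A wins 16–14.
Option A vs Option B: Option A wins 22–8.
Option E vs Option C: Option C wins 21–9.
Option E vs Option B: Option E wins 21–9.
Option C vs Option B: Option C wins 21–9.
No candidate beats all others: Option F beats Option A beats Option E beats Option F, a majority cycle.

No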